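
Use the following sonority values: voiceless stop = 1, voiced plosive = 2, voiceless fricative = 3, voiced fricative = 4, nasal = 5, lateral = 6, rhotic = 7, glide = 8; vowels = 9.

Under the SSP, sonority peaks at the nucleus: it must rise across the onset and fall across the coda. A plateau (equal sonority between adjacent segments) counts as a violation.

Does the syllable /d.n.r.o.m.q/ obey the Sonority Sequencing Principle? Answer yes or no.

Onset: /d/ is a voiced plosive (sonority 2), /n/ is a nasal (sonority 5), /r/ is a rhotic (sonority 7); then the nucleus /o/ (sonority 9).
Onset profile 2-5-7-9 — rises to the nucleus.
Coda: /m/ is a nasal (sonority 5), /q/ is a voiceless stop (sonority 1).
Coda profile 9-5-1 — falls from the nucleus.

yes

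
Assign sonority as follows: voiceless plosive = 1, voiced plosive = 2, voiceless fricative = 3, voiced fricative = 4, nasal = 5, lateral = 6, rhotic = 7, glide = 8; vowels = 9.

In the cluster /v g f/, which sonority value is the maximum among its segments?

/v/: voiced fricative = 4.
/g/: voiced plosive = 2.
/f/: voiceless fricative = 3.
The maximum is 4.

4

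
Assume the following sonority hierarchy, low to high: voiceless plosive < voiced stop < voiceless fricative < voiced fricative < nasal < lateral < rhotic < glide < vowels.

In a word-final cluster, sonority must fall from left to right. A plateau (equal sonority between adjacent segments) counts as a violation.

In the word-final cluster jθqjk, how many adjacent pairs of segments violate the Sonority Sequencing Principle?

1

/j/ — glide, sonority 8.
/θ/ — voiceless fricative, sonority 3.
/q/ — voiceless plosive, sonority 1.
/j/ — glide, sonority 8.
/k/ — voiceless plosive, sonority 1.
/j/→/θ/: 8→3 (falls) — ok.
/θ/→/q/: 3→1 (falls) — ok.
/q/→/j/: 1→8 (does not fall) — violation.
/j/→/k/: 8→1 (falls) — ok.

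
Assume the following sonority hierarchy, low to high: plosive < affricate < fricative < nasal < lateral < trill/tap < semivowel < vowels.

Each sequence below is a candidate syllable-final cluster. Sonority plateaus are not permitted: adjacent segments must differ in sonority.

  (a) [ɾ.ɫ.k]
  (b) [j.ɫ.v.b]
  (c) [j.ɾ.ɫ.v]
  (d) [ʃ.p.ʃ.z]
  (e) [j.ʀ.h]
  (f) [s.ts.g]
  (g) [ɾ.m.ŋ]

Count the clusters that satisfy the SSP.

(a) [ɾ.ɫ.k]: profile 6-5-1 — obeys.
(b) [j.ɫ.v.b]: profile 7-5-3-1 — obeys.
(c) [j.ɾ.ɫ.v]: profile 7-6-5-3 — obeys.
(d) [ʃ.p.ʃ.z]: profile 3-1-3-3 — violates.
(e) [j.ʀ.h]: profile 7-6-3 — obeys.
(f) [s.ts.g]: profile 3-2-1 — obeys.
(g) [ɾ.m.ŋ]: profile 6-4-4 — violates.

5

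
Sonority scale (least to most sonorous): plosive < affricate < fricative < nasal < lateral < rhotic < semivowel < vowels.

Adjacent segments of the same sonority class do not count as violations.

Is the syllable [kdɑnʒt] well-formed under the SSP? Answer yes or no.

Onset: /k/ is a plosive (sonority 1), /d/ is a plosive (sonority 1); then the nucleus /ɑ/ (sonority 8).
Onset profile 1-1-8 — rises to the nucleus.
Coda: /n/ is a nasal (sonority 4), /ʒ/ is a fricative (sonority 3), /t/ is a plosive (sonority 1).
Coda profile 8-4-3-1 — falls from the nucleus.

yes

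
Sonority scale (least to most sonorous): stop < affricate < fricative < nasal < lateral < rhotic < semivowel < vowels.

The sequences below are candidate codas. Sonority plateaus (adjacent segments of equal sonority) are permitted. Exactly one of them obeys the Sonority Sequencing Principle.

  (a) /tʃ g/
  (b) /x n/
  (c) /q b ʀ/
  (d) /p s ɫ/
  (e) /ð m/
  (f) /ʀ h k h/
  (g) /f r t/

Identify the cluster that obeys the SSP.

a

(a) sonority 2-1: well-formed.
(b) sonority 3-4: ill-formed.
(c) sonority 1-1-6: ill-formed.
(d) sonority 1-3-5: ill-formed.
(e) sonority 3-4: ill-formed.
(f) sonority 6-3-1-3: ill-formed.
(g) sonority 3-6-1: ill-formed.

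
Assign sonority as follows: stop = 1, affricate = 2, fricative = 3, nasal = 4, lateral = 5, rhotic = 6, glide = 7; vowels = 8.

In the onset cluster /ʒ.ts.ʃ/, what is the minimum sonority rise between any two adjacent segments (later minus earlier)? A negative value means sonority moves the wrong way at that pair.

-1

/ʒ/: fricative = 3.
/ts/: affricate = 2.
/ʃ/: fricative = 3.
/ʒ/→/ts/: change -1.
/ts/→/ʃ/: change +1.
Minimum = -1.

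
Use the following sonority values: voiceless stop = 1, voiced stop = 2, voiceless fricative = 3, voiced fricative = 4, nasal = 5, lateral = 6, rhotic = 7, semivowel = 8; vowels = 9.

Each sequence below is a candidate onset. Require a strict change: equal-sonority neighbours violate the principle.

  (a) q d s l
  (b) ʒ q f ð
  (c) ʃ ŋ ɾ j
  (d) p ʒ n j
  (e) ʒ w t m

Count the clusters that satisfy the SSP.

(a) q d s l: profile 1-2-3-6 — obeys.
(b) ʒ q f ð: profile 4-1-3-4 — violates.
(c) ʃ ŋ ɾ j: profile 3-5-7-8 — obeys.
(d) p ʒ n j: profile 1-4-5-8 — obeys.
(e) ʒ w t m: profile 4-8-1-5 — violates.

3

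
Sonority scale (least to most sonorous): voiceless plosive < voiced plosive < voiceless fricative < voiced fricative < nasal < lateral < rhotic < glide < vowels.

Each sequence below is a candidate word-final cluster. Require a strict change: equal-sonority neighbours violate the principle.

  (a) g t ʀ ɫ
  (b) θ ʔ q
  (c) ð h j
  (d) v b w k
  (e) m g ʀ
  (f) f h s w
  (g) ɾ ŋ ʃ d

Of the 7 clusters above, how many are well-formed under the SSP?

1

(a) g t ʀ ɫ: profile 2-1-7-6 — violates.
(b) θ ʔ q: profile 3-1-1 — violates.
(c) ð h j: profile 4-3-8 — violates.
(d) v b w k: profile 4-2-8-1 — violates.
(e) m g ʀ: profile 5-2-7 — violates.
(f) f h s w: profile 3-3-3-8 — violates.
(g) ɾ ŋ ʃ d: profile 7-5-3-2 — obeys.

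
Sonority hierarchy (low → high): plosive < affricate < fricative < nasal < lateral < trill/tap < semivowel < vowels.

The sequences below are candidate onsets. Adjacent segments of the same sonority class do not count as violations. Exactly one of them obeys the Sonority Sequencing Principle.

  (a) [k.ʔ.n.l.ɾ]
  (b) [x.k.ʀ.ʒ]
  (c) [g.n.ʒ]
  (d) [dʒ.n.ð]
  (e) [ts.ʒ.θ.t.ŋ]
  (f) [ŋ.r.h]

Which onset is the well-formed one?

a

(a) [k.ʔ.n.l.ɾ]: profile 1-1-4-5-6 — obeys.
(b) [x.k.ʀ.ʒ]: profile 3-1-6-3 — violates.
(c) [g.n.ʒ]: profile 1-4-3 — violates.
(d) [dʒ.n.ð]: profile 2-4-3 — violates.
(e) [ts.ʒ.θ.t.ŋ]: profile 2-3-3-1-4 — violates.
(f) [ŋ.r.h]: profile 4-6-3 — violates.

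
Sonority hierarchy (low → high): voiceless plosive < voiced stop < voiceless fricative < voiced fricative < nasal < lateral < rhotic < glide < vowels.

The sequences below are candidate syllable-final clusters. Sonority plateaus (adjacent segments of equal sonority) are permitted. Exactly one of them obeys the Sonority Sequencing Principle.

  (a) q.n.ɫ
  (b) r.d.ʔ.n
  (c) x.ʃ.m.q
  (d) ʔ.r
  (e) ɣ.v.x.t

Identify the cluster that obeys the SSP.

(a) q.n.ɫ: profile 1-5-6 — violates.
(b) r.d.ʔ.n: profile 7-2-1-5 — violates.
(c) x.ʃ.m.q: profile 3-3-5-1 — violates.
(d) ʔ.r: profile 1-7 — violates.
(e) ɣ.v.x.t: profile 4-4-3-1 — obeys.

e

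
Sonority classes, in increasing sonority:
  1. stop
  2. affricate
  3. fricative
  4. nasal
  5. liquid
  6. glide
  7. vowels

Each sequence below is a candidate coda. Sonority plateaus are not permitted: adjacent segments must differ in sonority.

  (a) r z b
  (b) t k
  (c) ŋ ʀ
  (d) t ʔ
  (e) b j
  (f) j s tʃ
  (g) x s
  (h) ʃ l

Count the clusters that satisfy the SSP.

(a) r z b: profile 5-3-1 — obeys.
(b) t k: profile 1-1 — violates.
(c) ŋ ʀ: profile 4-5 — violates.
(d) t ʔ: profile 1-1 — violates.
(e) b j: profile 1-6 — violates.
(f) j s tʃ: profile 6-3-2 — obeys.
(g) x s: profile 3-3 — violates.
(h) ʃ l: profile 3-5 — violates.

2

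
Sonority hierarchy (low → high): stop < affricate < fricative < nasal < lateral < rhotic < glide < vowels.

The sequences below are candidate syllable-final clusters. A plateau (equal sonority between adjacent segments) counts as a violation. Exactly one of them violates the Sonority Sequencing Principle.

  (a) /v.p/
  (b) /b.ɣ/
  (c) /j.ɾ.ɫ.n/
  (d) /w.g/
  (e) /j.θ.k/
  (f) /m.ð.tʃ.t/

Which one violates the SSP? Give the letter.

b

(a) /v.p/: profile 3-1 — obeys.
(b) /b.ɣ/: profile 1-3 — violates.
(c) /j.ɾ.ɫ.n/: profile 7-6-5-4 — obeys.
(d) /w.g/: profile 7-1 — obeys.
(e) /j.θ.k/: profile 7-3-1 — obeys.
(f) /m.ð.tʃ.t/: profile 4-3-2-1 — obeys.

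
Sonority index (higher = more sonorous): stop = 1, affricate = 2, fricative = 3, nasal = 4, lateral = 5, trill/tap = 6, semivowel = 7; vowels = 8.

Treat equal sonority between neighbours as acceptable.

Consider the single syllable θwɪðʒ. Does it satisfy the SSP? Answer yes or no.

Onset: /θ/ is a fricative (sonority 3), /w/ is a semivowel (sonority 7); then the nucleus /ɪ/ (sonority 8).
Onset profile 3-7-8 — rises to the nucleus.
Coda: /ð/ is a fricative (sonority 3), /ʒ/ is a fricative (sonority 3).
Coda profile 8-3-3 — falls from the nucleus.

yes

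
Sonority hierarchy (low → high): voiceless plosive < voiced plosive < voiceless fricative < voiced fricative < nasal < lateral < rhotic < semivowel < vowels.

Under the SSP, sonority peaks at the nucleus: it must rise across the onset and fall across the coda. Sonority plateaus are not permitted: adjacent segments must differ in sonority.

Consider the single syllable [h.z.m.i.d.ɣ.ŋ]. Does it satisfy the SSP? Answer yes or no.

no

Onset: /h/ is a voiceless fricative (sonority 3), /z/ is a voiced fricative (sonority 4), /m/ is a nasal (sonority 5); then the nucleus /i/ (sonority 9).
Onset profile 3-4-5-9 — rises to the nucleus.
Coda: /d/ is a voiced plosive (sonority 2), /ɣ/ is a voiced fricative (sonority 4), /ŋ/ is a nasal (sonority 5).
Coda profile 9-2-4-5 — does not strictly fall throughout.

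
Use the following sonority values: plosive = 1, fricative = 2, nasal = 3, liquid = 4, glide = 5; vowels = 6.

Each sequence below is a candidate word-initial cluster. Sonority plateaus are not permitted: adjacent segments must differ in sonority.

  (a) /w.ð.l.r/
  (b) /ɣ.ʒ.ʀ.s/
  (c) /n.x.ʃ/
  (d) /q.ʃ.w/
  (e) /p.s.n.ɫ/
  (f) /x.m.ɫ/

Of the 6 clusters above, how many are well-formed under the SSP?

3

(a) sonority 5-2-4-4: ill-formed.
(b) sonority 2-2-4-2: ill-formed.
(c) sonority 3-2-2: ill-formed.
(d) sonority 1-2-5: well-formed.
(e) sonority 1-2-3-4: well-formed.
(f) sonority 2-3-4: well-formed.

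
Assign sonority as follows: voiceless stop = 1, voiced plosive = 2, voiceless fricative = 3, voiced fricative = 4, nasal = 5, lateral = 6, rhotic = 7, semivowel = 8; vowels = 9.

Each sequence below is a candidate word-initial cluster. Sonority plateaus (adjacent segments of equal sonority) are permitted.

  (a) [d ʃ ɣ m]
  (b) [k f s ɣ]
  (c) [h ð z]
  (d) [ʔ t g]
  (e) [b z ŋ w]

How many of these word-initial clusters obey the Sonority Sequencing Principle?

5

(a) [d ʃ ɣ m]: profile 2-3-4-5 — obeys.
(b) [k f s ɣ]: profile 1-3-3-4 — obeys.
(c) [h ð z]: profile 3-4-4 — obeys.
(d) [ʔ t g]: profile 1-1-2 — obeys.
(e) [b z ŋ w]: profile 2-4-5-8 — obeys.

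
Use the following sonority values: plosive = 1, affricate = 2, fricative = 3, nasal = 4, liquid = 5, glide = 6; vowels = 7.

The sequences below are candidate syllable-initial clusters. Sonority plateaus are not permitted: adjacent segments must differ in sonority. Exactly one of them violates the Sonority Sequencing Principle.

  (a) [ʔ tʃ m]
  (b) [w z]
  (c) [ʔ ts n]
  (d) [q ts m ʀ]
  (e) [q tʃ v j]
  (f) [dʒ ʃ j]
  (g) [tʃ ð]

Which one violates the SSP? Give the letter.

b

(a) 1-2-4 → obeys
(b) 6-3 → violates
(c) 1-2-4 → obeys
(d) 1-2-4-5 → obeys
(e) 1-2-3-6 → obeys
(f) 2-3-6 → obeys
(g) 2-3 → obeys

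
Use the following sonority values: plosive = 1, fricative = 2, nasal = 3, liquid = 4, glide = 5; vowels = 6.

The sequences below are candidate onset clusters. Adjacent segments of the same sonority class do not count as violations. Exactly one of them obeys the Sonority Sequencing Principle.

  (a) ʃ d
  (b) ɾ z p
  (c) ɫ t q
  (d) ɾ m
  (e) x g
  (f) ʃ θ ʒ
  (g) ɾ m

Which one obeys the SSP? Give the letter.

f

(a) 2-1 → violates
(b) 4-2-1 → violates
(c) 4-1-1 → violates
(d) 4-3 → violates
(e) 2-1 → violates
(f) 2-2-2 → obeys
(g) 4-3 → violates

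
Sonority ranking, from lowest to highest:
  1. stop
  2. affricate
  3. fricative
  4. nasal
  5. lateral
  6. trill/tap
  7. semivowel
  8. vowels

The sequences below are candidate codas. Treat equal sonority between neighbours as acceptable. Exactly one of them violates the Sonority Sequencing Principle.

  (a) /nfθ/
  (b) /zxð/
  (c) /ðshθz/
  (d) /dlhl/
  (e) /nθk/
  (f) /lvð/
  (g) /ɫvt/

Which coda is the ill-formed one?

d

(a) 4-3-3 → obeys
(b) 3-3-3 → obeys
(c) 3-3-3-3-3 → obeys
(d) 1-5-3-5 → violates
(e) 4-3-1 → obeys
(f) 5-3-3 → obeys
(g) 5-3-1 → obeys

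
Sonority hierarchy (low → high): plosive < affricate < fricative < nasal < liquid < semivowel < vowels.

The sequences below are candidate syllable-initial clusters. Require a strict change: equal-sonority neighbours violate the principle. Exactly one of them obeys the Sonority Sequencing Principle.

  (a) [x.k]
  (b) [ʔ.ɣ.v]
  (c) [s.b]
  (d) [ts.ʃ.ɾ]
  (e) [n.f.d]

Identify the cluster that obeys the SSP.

(a) [x.k]: profile 3-1 — violates.
(b) [ʔ.ɣ.v]: profile 1-3-3 — violates.
(c) [s.b]: profile 3-1 — violates.
(d) [ts.ʃ.ɾ]: profile 2-3-5 — obeys.
(e) [n.f.d]: profile 4-3-1 — violates.

d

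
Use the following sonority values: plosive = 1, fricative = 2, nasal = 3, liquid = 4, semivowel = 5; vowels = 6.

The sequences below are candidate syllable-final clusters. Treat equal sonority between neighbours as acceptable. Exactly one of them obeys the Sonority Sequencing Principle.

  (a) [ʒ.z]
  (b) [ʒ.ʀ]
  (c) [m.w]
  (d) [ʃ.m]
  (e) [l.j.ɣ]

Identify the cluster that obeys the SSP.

(a) sonority 2-2: well-formed.
(b) sonority 2-4: ill-formed.
(c) sonority 3-5: ill-formed.
(d) sonority 2-3: ill-formed.
(e) sonority 4-5-2: ill-formed.

a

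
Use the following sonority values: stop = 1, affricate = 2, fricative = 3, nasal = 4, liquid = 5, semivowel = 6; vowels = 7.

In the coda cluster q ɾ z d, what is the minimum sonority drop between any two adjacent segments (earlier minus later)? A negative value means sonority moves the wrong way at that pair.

-4

/q/: stop = 1.
/ɾ/: liquid = 5.
/z/: fricative = 3.
/d/: stop = 1.
/q/→/ɾ/: change -4.
/ɾ/→/z/: change +2.
/z/→/d/: change +2.
Minimum = -4.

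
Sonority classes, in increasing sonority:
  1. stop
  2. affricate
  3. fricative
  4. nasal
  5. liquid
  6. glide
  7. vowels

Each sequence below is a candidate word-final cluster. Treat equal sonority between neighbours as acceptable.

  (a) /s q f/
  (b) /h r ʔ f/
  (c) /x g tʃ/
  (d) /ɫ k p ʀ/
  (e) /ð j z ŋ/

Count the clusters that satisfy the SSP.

(a) 3-1-3 → violates
(b) 3-5-1-3 → violates
(c) 3-1-2 → violates
(d) 5-1-1-5 → violates
(e) 3-6-3-4 → violates

0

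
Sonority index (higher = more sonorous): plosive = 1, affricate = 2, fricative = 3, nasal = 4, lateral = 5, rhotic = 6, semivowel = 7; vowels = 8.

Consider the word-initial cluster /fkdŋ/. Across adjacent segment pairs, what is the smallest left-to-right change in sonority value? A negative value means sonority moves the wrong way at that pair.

-2

/f/ is a fricative (sonority 3).
/k/ is a plosive (sonority 1).
/d/ is a plosive (sonority 1).
/ŋ/ is a nasal (sonority 4).
/f/→/k/: change -2.
/k/→/d/: change +0.
/d/→/ŋ/: change +3.
Minimum = -2.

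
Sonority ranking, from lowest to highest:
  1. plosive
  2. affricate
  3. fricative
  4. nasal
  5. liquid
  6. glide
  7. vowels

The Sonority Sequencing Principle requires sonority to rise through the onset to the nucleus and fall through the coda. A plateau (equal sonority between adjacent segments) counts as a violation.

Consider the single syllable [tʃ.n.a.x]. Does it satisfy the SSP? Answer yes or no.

Onset: /tʃ/ is an affricate (sonority 2), /n/ is a nasal (sonority 4); then the nucleus /a/ (sonority 7).
Onset profile 2-4-7 — rises to the nucleus.
Coda: /x/ is a fricative (sonority 3).
Coda profile 7-3 — falls from the nucleus.

yes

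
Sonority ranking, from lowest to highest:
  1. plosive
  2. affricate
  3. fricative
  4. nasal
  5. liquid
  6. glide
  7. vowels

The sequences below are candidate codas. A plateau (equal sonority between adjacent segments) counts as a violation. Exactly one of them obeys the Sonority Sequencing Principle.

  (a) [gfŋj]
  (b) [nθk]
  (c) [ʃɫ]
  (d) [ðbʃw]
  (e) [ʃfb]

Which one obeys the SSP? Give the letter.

b

(a) 1-3-4-6 → violates
(b) 4-3-1 → obeys
(c) 3-5 → violates
(d) 3-1-3-6 → violates
(e) 3-3-1 → violates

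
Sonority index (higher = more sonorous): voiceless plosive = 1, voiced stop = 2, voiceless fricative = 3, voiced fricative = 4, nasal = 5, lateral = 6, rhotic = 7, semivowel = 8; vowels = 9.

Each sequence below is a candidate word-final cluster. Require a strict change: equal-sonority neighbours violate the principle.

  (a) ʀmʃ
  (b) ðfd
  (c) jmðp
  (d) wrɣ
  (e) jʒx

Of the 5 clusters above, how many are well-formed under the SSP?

(a) ʀmʃ: profile 7-5-3 — obeys.
(b) ðfd: profile 4-3-2 — obeys.
(c) jmðp: profile 8-5-4-1 — obeys.
(d) wrɣ: profile 8-7-4 — obeys.
(e) jʒx: profile 8-4-3 — obeys.

5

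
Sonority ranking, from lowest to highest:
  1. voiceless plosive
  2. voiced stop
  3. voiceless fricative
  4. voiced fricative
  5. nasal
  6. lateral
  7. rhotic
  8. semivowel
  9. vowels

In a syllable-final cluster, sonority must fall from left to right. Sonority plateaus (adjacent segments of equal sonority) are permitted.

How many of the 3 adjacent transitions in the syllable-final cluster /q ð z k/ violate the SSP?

1

/q/ is a voiceless plosive (sonority 1).
/ð/ is a voiced fricative (sonority 4).
/z/ is a voiced fricative (sonority 4).
/k/ is a voiceless plosive (sonority 1).
/q/→/ð/: 1→4 (does not fall) — violation.
/ð/→/z/: 4→4 (plateau, allowed) — ok.
/z/→/k/: 4→1 (falls) — ok.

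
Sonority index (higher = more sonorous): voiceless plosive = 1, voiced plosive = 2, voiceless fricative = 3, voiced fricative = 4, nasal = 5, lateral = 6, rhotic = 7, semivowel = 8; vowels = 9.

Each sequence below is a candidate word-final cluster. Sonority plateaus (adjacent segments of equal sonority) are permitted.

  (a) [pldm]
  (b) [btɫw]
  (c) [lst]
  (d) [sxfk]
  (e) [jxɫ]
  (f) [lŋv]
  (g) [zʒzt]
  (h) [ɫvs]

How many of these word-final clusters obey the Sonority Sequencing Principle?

(a) sonority 1-6-2-5: ill-formed.
(b) sonority 2-1-6-8: ill-formed.
(c) sonority 6-3-1: well-formed.
(d) sonority 3-3-3-1: well-formed.
(e) sonority 8-3-6: ill-formed.
(f) sonority 6-5-4: well-formed.
(g) sonority 4-4-4-1: well-formed.
(h) sonority 6-4-3: well-formed.

5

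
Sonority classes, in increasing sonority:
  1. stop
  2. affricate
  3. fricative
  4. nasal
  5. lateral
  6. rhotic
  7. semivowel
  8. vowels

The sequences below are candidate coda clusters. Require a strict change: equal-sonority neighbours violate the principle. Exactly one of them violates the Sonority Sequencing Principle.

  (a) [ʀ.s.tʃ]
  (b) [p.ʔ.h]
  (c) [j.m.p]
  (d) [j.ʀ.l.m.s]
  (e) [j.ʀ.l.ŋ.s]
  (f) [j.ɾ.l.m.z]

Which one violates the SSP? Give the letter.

(a) 6-3-2 → obeys
(b) 1-1-3 → violates
(c) 7-4-1 → obeys
(d) 7-6-5-4-3 → obeys
(e) 7-6-5-4-3 → obeys
(f) 7-6-5-4-3 → obeys

b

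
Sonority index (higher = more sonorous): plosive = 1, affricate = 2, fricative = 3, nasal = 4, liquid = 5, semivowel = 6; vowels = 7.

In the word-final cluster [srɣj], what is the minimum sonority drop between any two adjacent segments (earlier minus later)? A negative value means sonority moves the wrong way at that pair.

/s/: fricative = 3.
/r/: liquid = 5.
/ɣ/: fricative = 3.
/j/: semivowel = 6.
/s/→/r/: change -2.
/r/→/ɣ/: change +2.
/ɣ/→/j/: change -3.
Minimum = -3.

-3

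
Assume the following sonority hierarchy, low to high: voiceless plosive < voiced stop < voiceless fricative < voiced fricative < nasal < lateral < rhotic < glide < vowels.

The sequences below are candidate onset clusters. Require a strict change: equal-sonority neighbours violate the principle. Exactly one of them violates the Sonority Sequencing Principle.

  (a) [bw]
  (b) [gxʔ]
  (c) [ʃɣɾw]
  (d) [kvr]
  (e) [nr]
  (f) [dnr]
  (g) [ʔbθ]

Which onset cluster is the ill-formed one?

(a) [bw]: profile 2-8 — obeys.
(b) [gxʔ]: profile 2-3-1 — violates.
(c) [ʃɣɾw]: profile 3-4-7-8 — obeys.
(d) [kvr]: profile 1-4-7 — obeys.
(e) [nr]: profile 5-7 — obeys.
(f) [dnr]: profile 2-5-7 — obeys.
(g) [ʔbθ]: profile 1-2-3 — obeys.

b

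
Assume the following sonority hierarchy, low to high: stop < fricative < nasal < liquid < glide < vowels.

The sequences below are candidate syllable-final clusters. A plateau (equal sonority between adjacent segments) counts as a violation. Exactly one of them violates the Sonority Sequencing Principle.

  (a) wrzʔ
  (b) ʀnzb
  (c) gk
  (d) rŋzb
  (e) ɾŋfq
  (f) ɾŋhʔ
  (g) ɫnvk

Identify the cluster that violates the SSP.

c

(a) 5-4-2-1 → obeys
(b) 4-3-2-1 → obeys
(c) 1-1 → violates
(d) 4-3-2-1 → obeys
(e) 4-3-2-1 → obeys
(f) 4-3-2-1 → obeys
(g) 4-3-2-1 → obeys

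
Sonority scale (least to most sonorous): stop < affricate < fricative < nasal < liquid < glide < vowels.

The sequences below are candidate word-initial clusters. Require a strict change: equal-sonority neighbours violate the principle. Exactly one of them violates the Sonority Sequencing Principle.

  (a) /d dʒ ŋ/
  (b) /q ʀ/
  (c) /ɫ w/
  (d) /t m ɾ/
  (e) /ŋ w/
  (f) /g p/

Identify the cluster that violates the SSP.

f

(a) 1-2-4 → obeys
(b) 1-5 → obeys
(c) 5-6 → obeys
(d) 1-4-5 → obeys
(e) 4-6 → obeys
(f) 1-1 → violates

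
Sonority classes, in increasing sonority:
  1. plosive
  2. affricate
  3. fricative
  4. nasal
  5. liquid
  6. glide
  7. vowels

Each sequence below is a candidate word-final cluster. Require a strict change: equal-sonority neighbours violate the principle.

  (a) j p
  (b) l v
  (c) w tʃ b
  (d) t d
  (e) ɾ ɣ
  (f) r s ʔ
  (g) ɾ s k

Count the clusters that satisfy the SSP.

6

(a) j p: profile 6-1 — obeys.
(b) l v: profile 5-3 — obeys.
(c) w tʃ b: profile 6-2-1 — obeys.
(d) t d: profile 1-1 — violates.
(e) ɾ ɣ: profile 5-3 — obeys.
(f) r s ʔ: profile 5-3-1 — obeys.
(g) ɾ s k: profile 5-3-1 — obeys.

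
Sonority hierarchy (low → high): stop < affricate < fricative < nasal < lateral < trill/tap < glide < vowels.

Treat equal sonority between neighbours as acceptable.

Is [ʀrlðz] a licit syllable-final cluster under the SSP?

yes

/ʀ/: trill/tap = 6.
/r/: trill/tap = 6.
/l/: lateral = 5.
/ð/: fricative = 3.
/z/: fricative = 3.
The profile 6-6-5-3-3 is non-increasing (plateaus allowed), so the syllable-final cluster satisfies the SSP.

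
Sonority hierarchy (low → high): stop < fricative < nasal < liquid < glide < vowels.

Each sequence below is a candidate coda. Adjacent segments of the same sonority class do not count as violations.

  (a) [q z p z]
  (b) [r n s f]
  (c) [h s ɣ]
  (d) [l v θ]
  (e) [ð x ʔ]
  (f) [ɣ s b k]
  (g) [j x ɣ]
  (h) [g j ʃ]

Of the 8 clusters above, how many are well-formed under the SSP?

(a) 1-2-1-2 → violates
(b) 4-3-2-2 → obeys
(c) 2-2-2 → obeys
(d) 4-2-2 → obeys
(e) 2-2-1 → obeys
(f) 2-2-1-1 → obeys
(g) 5-2-2 → obeys
(h) 1-5-2 → violates

6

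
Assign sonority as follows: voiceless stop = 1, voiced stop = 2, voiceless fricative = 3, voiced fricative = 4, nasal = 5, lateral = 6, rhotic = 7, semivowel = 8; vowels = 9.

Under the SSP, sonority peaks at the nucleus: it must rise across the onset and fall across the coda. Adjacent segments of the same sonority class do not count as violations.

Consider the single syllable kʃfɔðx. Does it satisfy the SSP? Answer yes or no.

Onset: /k/ is a voiceless stop (sonority 1), /ʃ/ is a voiceless fricative (sonority 3), /f/ is a voiceless fricative (sonority 3); then the nucleus /ɔ/ (sonority 9).
Onset profile 1-3-3-9 — rises to the nucleus.
Coda: /ð/ is a voiced fricative (sonority 4), /x/ is a voiceless fricative (sonority 3).
Coda profile 9-4-3 — falls from the nucleus.

yes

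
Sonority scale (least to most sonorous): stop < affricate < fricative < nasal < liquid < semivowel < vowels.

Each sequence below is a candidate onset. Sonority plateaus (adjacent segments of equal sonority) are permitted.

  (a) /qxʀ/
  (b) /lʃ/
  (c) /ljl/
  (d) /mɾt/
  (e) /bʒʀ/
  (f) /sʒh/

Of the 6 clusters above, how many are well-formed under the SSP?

3

(a) sonority 1-3-5: well-formed.
(b) sonority 5-3: ill-formed.
(c) sonority 5-6-5: ill-formed.
(d) sonority 4-5-1: ill-formed.
(e) sonority 1-3-5: well-formed.
(f) sonority 3-3-3: well-formed.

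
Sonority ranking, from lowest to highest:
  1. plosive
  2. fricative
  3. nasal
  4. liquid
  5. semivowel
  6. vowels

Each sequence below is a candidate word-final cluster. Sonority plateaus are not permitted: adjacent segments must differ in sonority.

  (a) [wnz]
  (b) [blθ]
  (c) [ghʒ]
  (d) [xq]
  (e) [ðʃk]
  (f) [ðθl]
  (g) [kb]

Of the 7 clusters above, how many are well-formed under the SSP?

(a) sonority 5-3-2: well-formed.
(b) sonority 1-4-2: ill-formed.
(c) sonority 1-2-2: ill-formed.
(d) sonority 2-1: well-formed.
(e) sonority 2-2-1: ill-formed.
(f) sonority 2-2-4: ill-formed.
(g) sonority 1-1: ill-formed.

2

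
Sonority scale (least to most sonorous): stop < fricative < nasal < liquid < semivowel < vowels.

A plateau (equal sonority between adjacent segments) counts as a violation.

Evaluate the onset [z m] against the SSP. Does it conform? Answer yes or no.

yes

/z/ is a fricative (sonority 2).
/m/ is a nasal (sonority 3).
The profile 2-3 strictly rises, so the onset satisfies the SSP.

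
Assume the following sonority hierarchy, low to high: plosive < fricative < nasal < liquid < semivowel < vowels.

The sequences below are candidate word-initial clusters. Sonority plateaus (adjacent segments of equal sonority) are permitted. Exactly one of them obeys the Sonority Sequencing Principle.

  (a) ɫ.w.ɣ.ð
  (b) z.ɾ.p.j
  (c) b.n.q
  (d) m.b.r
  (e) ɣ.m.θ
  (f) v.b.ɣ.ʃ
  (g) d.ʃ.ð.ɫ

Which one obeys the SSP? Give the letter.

g

(a) ɫ.w.ɣ.ð: profile 4-5-2-2 — violates.
(b) z.ɾ.p.j: profile 2-4-1-5 — violates.
(c) b.n.q: profile 1-3-1 — violates.
(d) m.b.r: profile 3-1-4 — violates.
(e) ɣ.m.θ: profile 2-3-2 — violates.
(f) v.b.ɣ.ʃ: profile 2-1-2-2 — violates.
(g) d.ʃ.ð.ɫ: profile 1-2-2-4 — obeys.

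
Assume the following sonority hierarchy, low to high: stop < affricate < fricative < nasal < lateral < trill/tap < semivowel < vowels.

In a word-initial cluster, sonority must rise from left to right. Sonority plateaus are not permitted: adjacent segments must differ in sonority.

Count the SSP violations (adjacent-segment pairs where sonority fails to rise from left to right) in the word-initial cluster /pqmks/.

/p/ is a stop (sonority 1).
/q/ is a stop (sonority 1).
/m/ is a nasal (sonority 4).
/k/ is a stop (sonority 1).
/s/ is a fricative (sonority 3).
/p/→/q/: 1→1 (plateau) — violation.
/q/→/m/: 1→4 (rises) — ok.
/m/→/k/: 4→1 (does not rise) — violation.
/k/→/s/: 1→3 (rises) — ok.

2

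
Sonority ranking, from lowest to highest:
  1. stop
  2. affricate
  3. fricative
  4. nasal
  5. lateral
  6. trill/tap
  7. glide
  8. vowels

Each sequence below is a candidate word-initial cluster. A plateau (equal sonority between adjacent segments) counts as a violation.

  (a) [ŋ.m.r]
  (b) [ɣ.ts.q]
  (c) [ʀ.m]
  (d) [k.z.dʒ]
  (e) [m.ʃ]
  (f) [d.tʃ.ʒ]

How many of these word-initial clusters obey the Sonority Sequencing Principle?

(a) sonority 4-4-6: ill-formed.
(b) sonority 3-2-1: ill-formed.
(c) sonority 6-4: ill-formed.
(d) sonority 1-3-2: ill-formed.
(e) sonority 4-3: ill-formed.
(f) sonority 1-2-3: well-formed.

1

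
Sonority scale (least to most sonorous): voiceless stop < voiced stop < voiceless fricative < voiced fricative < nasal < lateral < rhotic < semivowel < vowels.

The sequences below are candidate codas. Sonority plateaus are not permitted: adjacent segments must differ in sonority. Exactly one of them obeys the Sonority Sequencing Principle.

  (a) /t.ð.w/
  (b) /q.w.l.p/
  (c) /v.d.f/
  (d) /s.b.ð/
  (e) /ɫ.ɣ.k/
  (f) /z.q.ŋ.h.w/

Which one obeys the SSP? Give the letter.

(a) /t.ð.w/: profile 1-4-8 — violates.
(b) /q.w.l.p/: profile 1-8-6-1 — violates.
(c) /v.d.f/: profile 4-2-3 — violates.
(d) /s.b.ð/: profile 3-2-4 — violates.
(e) /ɫ.ɣ.k/: profile 6-4-1 — obeys.
(f) /z.q.ŋ.h.w/: profile 4-1-5-3-8 — violates.

e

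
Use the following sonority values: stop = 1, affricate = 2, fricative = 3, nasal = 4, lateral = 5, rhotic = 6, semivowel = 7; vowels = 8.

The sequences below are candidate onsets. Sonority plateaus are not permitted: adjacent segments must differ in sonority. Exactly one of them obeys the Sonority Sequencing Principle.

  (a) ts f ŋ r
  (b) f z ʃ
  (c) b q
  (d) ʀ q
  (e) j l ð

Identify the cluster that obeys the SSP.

(a) 2-3-4-6 → obeys
(b) 3-3-3 → violates
(c) 1-1 → violates
(d) 6-1 → violates
(e) 7-5-3 → violates

a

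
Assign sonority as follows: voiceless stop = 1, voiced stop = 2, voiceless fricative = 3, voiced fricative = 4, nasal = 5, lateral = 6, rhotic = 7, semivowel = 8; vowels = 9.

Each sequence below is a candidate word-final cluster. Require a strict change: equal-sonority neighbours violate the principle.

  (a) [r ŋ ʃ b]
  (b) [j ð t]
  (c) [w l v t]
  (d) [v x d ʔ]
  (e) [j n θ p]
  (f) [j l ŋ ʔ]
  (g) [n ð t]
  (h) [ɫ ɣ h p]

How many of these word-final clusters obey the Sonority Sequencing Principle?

(a) 7-5-3-2 → obeys
(b) 8-4-1 → obeys
(c) 8-6-4-1 → obeys
(d) 4-3-2-1 → obeys
(e) 8-5-3-1 → obeys
(f) 8-6-5-1 → obeys
(g) 5-4-1 → obeys
(h) 6-4-3-1 → obeys

8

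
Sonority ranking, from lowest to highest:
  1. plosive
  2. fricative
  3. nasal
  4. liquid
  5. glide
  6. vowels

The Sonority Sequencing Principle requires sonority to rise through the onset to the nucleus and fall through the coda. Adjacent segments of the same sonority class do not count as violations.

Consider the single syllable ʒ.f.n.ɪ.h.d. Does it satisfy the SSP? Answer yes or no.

Onset: /ʒ/ is a fricative (sonority 2), /f/ is a fricative (sonority 2), /n/ is a nasal (sonority 3); then the nucleus /ɪ/ (sonority 6).
Onset profile 2-2-3-6 — rises to the nucleus.
Coda: /h/ is a fricative (sonority 2), /d/ is a plosive (sonority 1).
Coda profile 6-2-1 — falls from the nucleus.

yes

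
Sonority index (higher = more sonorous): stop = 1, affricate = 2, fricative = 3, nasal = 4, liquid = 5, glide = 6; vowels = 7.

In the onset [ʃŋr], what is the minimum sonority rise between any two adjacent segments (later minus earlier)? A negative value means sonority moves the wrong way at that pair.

1

/ʃ/: fricative = 3.
/ŋ/: nasal = 4.
/r/: liquid = 5.
/ʃ/→/ŋ/: change +1.
/ŋ/→/r/: change +1.
Minimum = 1.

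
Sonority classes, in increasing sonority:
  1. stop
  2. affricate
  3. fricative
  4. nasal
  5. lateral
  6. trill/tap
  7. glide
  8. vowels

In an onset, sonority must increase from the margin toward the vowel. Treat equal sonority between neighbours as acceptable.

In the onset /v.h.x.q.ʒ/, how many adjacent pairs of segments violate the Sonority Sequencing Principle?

/v/ — fricative, sonority 3.
/h/ — fricative, sonority 3.
/x/ — fricative, sonority 3.
/q/ — stop, sonority 1.
/ʒ/ — fricative, sonority 3.
/v/→/h/: 3→3 (plateau, allowed) — ok.
/h/→/x/: 3→3 (plateau, allowed) — ok.
/x/→/q/: 3→1 (does not rise) — violation.
/q/→/ʒ/: 1→3 (rises) — ok.

1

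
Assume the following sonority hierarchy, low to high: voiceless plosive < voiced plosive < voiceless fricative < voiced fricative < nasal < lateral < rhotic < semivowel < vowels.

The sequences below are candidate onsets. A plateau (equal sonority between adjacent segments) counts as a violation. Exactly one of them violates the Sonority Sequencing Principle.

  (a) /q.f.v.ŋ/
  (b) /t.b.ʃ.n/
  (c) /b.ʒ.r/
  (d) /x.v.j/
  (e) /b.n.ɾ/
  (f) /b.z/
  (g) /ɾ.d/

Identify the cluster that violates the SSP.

(a) /q.f.v.ŋ/: profile 1-3-4-5 — obeys.
(b) /t.b.ʃ.n/: profile 1-2-3-5 — obeys.
(c) /b.ʒ.r/: profile 2-4-7 — obeys.
(d) /x.v.j/: profile 3-4-8 — obeys.
(e) /b.n.ɾ/: profile 2-5-7 — obeys.
(f) /b.z/: profile 2-4 — obeys.
(g) /ɾ.d/: profile 7-2 — violates.

g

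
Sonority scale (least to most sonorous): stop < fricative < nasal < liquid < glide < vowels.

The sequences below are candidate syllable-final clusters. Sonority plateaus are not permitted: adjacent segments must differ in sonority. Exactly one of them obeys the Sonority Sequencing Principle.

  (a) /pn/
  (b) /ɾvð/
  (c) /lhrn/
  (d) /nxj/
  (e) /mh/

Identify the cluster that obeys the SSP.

(a) sonority 1-3: ill-formed.
(b) sonority 4-2-2: ill-formed.
(c) sonority 4-2-4-3: ill-formed.
(d) sonority 3-2-5: ill-formed.
(e) sonority 3-2: well-formed.

e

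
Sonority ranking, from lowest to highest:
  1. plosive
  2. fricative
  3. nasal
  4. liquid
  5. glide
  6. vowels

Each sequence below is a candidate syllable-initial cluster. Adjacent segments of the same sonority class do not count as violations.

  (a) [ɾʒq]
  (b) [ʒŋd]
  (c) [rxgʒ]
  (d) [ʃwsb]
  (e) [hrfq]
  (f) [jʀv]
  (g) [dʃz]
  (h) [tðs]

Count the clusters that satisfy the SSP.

(a) [ɾʒq]: profile 4-2-1 — violates.
(b) [ʒŋd]: profile 2-3-1 — violates.
(c) [rxgʒ]: profile 4-2-1-2 — violates.
(d) [ʃwsb]: profile 2-5-2-1 — violates.
(e) [hrfq]: profile 2-4-2-1 — violates.
(f) [jʀv]: profile 5-4-2 — violates.
(g) [dʃz]: profile 1-2-2 — obeys.
(h) [tðs]: profile 1-2-2 — obeys.

2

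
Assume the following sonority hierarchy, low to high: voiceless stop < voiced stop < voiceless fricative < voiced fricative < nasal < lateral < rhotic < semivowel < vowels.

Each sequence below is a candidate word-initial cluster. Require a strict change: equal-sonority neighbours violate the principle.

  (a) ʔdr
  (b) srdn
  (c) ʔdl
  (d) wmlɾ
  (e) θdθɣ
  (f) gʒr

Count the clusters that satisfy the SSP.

(a) 1-2-7 → obeys
(b) 3-7-2-5 → violates
(c) 1-2-6 → obeys
(d) 8-5-6-7 → violates
(e) 3-2-3-4 → violates
(f) 2-4-7 → obeys

3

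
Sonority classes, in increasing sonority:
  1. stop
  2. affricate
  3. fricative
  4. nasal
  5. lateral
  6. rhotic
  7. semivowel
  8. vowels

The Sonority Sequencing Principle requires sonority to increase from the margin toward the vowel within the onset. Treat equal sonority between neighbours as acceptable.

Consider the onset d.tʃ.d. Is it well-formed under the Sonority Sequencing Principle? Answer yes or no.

/d/: stop = 1.
/tʃ/: affricate = 2.
/d/: stop = 1.
The profile is 1-2-1. Between /tʃ/ (2) and /d/ (1) sonority does not rise, so the cluster violates the SSP.

no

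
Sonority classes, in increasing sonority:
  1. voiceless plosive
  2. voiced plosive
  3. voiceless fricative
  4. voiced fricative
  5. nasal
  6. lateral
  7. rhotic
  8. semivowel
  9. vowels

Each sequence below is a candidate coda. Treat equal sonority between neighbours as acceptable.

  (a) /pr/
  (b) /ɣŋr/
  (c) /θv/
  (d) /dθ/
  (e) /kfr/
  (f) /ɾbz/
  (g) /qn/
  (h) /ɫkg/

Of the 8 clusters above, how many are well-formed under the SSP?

(a) sonority 1-7: ill-formed.
(b) sonority 4-5-7: ill-formed.
(c) sonority 3-4: ill-formed.
(d) sonority 2-3: ill-formed.
(e) sonority 1-3-7: ill-formed.
(f) sonority 7-2-4: ill-formed.
(g) sonority 1-5: ill-formed.
(h) sonority 6-1-2: ill-formed.

0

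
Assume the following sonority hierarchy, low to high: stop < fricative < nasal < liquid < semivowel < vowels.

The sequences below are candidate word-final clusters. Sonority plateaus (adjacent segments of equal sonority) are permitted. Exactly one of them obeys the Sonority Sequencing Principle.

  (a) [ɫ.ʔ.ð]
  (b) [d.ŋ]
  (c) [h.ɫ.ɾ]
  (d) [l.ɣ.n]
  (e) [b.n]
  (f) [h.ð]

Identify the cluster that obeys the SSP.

(a) [ɫ.ʔ.ð]: profile 4-1-2 — violates.
(b) [d.ŋ]: profile 1-3 — violates.
(c) [h.ɫ.ɾ]: profile 2-4-4 — violates.
(d) [l.ɣ.n]: profile 4-2-3 — violates.
(e) [b.n]: profile 1-3 — violates.
(f) [h.ð]: profile 2-2 — obeys.

f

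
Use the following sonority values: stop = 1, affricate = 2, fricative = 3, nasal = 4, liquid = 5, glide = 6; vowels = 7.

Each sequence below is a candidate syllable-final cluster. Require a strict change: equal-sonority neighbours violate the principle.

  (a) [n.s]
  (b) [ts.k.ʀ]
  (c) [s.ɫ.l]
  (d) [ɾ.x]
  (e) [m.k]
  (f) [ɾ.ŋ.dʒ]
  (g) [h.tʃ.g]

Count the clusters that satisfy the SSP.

(a) 4-3 → obeys
(b) 2-1-5 → violates
(c) 3-5-5 → violates
(d) 5-3 → obeys
(e) 4-1 → obeys
(f) 5-4-2 → obeys
(g) 3-2-1 → obeys

5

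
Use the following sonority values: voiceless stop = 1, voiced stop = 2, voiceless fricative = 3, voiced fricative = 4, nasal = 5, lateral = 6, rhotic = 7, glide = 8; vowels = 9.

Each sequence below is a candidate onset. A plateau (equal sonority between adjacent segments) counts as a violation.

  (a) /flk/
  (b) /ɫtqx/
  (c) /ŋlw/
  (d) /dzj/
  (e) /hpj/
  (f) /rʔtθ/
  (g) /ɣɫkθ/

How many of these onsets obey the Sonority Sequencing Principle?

(a) 3-6-1 → violates
(b) 6-1-1-3 → violates
(c) 5-6-8 → obeys
(d) 2-4-8 → obeys
(e) 3-1-8 → violates
(f) 7-1-1-3 → violates
(g) 4-6-1-3 → violates

2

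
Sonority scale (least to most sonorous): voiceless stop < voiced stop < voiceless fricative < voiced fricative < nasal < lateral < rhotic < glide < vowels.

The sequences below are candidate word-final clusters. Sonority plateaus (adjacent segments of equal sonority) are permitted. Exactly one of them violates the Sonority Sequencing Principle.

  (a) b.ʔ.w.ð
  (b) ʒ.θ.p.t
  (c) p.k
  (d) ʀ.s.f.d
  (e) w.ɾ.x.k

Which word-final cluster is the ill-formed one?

(a) sonority 2-1-8-4: ill-formed.
(b) sonority 4-3-1-1: well-formed.
(c) sonority 1-1: well-formed.
(d) sonority 7-3-3-2: well-formed.
(e) sonority 8-7-3-1: well-formed.

a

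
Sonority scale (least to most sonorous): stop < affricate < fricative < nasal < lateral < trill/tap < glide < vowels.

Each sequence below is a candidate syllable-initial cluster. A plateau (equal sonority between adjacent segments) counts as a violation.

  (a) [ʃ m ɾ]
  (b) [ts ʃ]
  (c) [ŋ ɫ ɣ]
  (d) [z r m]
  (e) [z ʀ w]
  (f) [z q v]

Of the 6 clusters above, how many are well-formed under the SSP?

3

(a) sonority 3-4-6: well-formed.
(b) sonority 2-3: well-formed.
(c) sonority 4-5-3: ill-formed.
(d) sonority 3-6-4: ill-formed.
(e) sonority 3-6-7: well-formed.
(f) sonority 3-1-3: ill-formed.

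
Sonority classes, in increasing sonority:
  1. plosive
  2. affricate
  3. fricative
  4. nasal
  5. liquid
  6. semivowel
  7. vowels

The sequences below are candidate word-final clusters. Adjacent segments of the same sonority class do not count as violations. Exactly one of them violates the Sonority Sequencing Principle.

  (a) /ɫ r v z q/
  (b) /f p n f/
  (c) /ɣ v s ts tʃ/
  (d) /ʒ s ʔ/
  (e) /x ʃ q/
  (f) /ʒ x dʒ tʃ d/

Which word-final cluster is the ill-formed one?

(a) sonority 5-5-3-3-1: well-formed.
(b) sonority 3-1-4-3: ill-formed.
(c) sonority 3-3-3-2-2: well-formed.
(d) sonority 3-3-1: well-formed.
(e) sonority 3-3-1: well-formed.
(f) sonority 3-3-2-2-1: well-formed.

b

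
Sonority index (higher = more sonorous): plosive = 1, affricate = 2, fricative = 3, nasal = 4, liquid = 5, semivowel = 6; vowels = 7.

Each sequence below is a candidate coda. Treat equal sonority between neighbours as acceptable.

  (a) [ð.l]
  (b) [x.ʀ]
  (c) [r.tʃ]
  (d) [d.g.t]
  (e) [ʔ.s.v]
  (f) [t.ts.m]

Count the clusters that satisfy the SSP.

(a) sonority 3-5: ill-formed.
(b) sonority 3-5: ill-formed.
(c) sonority 5-2: well-formed.
(d) sonority 1-1-1: well-formed.
(e) sonority 1-3-3: ill-formed.
(f) sonority 1-2-4: ill-formed.

2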